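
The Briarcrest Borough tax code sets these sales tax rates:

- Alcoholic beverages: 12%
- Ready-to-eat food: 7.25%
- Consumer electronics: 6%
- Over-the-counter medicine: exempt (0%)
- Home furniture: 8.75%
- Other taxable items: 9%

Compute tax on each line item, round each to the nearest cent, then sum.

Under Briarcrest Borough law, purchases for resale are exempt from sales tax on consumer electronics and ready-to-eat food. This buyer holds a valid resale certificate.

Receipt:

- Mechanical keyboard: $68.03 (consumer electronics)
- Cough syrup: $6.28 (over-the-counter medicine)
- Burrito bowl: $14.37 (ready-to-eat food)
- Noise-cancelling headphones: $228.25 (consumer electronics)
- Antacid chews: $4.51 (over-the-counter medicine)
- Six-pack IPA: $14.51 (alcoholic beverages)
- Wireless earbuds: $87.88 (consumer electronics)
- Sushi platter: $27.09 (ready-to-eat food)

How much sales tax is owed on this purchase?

Mechanical keyboard $68.03: consumer electronics, buyer-exempt → 0% → $0.00
Cough syrup $6.28: over-the-counter medicine → 0% → $0.00
Burrito bowl $14.37: ready-to-eat food, buyer-exempt → 0% → $0.00
Noise-cancelling headphones $228.25: consumer electronics, buyer-exempt → 0% → $0.00
Antacid chews $4.51: over-the-counter medicine → 0% → $0.00
Six-pack IPA $14.51: alcoholic beverages → 12% → $1.74
Wireless earbuds $87.88: consumer electronics, buyer-exempt → 0% → $0.00
Sushi platter $27.09: ready-to-eat food, buyer-exempt → 0% → $0.00
Total tax = $1.74

$1.74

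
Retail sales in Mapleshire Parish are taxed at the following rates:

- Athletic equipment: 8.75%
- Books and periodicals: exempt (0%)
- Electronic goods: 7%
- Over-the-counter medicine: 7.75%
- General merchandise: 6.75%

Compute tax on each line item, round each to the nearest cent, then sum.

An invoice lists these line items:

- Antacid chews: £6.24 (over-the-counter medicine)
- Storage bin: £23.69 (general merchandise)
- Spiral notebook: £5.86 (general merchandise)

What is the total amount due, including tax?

Antacid chews £6.24: over-the-counter medicine → 7.75% → £0.48
Storage bin £23.69: general merchandise → 6.75% → £1.60
Spiral notebook £5.86: general merchandise → 6.75% → £0.40
Subtotal = £35.79; tax = £2.48; total due = £38.27

£38.27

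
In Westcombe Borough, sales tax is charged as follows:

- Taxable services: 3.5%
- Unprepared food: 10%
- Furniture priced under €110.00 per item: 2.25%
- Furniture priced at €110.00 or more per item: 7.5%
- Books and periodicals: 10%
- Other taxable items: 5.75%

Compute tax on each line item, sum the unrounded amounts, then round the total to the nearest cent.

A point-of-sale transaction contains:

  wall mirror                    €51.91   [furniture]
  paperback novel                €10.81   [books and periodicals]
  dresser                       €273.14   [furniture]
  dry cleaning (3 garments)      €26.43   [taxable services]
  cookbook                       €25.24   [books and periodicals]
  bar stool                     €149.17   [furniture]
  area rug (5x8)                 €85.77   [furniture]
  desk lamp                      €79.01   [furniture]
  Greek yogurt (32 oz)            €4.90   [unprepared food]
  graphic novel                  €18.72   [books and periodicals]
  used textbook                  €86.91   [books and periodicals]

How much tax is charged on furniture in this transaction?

€36.55

Wall mirror €51.91: furniture, under €110.00 → 2.25% → €1.167975
Dresser €273.14: furniture, €110.00 or more → 7.5% → €20.4855
Bar stool €149.17: furniture, €110.00 or more → 7.5% → €11.18775
Area rug (5x8) €85.77: furniture, under €110.00 → 2.25% → €1.929825
Desk lamp €79.01: furniture, under €110.00 → 2.25% → €1.777725
Tax on furniture: unrounded sum = €36.548775 → €36.55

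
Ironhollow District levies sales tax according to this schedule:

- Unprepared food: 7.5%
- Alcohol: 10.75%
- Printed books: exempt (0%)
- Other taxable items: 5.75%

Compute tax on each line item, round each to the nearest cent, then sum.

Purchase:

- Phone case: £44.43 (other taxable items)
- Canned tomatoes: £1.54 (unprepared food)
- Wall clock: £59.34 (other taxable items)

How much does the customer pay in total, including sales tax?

£111.39

Phone case £44.43: other taxable items → 5.75% → £2.55
Canned tomatoes £1.54: unprepared food → 7.5% → £0.12
Wall clock £59.34: other taxable items → 5.75% → £3.41
Subtotal = £105.31; tax = £6.08; total due = £111.39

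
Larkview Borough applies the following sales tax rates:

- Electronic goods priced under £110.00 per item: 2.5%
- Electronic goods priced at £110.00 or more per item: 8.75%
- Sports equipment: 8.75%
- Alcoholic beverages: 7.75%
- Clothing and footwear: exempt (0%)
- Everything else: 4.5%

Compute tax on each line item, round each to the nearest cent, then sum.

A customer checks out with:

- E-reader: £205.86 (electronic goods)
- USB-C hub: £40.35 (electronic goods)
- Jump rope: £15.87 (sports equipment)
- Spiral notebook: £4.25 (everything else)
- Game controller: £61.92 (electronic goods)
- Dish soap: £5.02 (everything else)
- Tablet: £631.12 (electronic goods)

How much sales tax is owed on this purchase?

E-reader £205.86: electronic goods, £110.00 or more → 8.75% → £18.01
USB-C hub £40.35: electronic goods, under £110.00 → 2.5% → £1.01
Jump rope £15.87: sports equipment → 8.75% → £1.39
Spiral notebook £4.25: everything else → 4.5% → £0.19
Game controller £61.92: electronic goods, under £110.00 → 2.5% → £1.55
Dish soap £5.02: everything else → 4.5% → £0.23
Tablet £631.12: electronic goods, £110.00 or more → 8.75% → £55.22
Total tax = £18.01 + £1.01 + £1.39 + £0.19 + £1.55 + £0.23 + £55.22 = £77.60

£77.60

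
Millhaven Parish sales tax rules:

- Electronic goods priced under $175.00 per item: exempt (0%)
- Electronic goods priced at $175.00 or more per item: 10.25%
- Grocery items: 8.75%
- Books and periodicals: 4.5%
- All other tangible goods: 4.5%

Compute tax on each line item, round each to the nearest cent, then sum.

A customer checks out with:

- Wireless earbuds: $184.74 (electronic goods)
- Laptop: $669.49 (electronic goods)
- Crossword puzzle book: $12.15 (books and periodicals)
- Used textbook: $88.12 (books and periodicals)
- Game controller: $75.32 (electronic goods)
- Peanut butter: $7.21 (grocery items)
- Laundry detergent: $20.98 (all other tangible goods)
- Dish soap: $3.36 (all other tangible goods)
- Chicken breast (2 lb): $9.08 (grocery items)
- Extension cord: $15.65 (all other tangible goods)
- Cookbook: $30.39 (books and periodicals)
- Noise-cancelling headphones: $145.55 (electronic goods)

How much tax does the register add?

$96.66

Wireless earbuds $184.74: electronic goods, $175.00 or more → 10.25% → $18.94
Laptop $669.49: electronic goods, $175.00 or more → 10.25% → $68.62
Crossword puzzle book $12.15: books and periodicals → 4.5% → $0.55
Used textbook $88.12: books and periodicals → 4.5% → $3.97
Game controller $75.32: electronic goods, under $175.00 → 0% → $0.00
Peanut butter $7.21: grocery items → 8.75% → $0.63
Laundry detergent $20.98: all other tangible goods → 4.5% → $0.94
Dish soap $3.36: all other tangible goods → 4.5% → $0.15
Chicken breast (2 lb) $9.08: grocery items → 8.75% → $0.79
Extension cord $15.65: all other tangible goods → 4.5% → $0.70
Cookbook $30.39: books and periodicals → 4.5% → $1.37
Noise-cancelling headphones $145.55: electronic goods, under $175.00 → 0% → $0.00
Total tax = $18.94 + $68.62 + $0.55 + $3.97 + $0.63 + $0.94 + $0.15 + $0.79 + $0.70 + $1.37 = $96.66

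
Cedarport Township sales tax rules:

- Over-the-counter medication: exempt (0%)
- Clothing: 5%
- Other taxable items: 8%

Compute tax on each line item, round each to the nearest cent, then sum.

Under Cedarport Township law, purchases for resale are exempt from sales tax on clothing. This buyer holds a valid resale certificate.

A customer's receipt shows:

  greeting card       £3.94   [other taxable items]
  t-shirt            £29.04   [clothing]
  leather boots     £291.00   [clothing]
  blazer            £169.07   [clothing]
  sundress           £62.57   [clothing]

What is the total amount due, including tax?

£555.94

Greeting card £3.94: other taxable items → 8% → £0.32
T-shirt £29.04: clothing, buyer-exempt → 0% → £0.00
Leather boots £291.00: clothing, buyer-exempt → 0% → £0.00
Blazer £169.07: clothing, buyer-exempt → 0% → £0.00
Sundress £62.57: clothing, buyer-exempt → 0% → £0.00
Subtotal = £555.62; tax = £0.32; total due = £555.94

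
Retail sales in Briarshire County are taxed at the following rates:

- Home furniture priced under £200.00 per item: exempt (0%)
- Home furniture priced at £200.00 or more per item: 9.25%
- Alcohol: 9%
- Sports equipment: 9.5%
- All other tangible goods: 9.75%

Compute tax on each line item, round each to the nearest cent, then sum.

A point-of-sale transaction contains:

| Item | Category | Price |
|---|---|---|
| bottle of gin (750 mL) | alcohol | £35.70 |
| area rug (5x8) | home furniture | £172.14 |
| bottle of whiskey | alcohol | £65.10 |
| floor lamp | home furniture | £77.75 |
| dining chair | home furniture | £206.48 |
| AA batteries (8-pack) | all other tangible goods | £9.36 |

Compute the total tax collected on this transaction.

Bottle of gin (750 mL) £35.70: alcohol → 9% → £3.21
Area rug (5x8) £172.14: home furniture, under £200.00 → 0% → £0.00
Bottle of whiskey £65.10: alcohol → 9% → £5.86
Floor lamp £77.75: home furniture, under £200.00 → 0% → £0.00
Dining chair £206.48: home furniture, £200.00 or more → 9.25% → £19.10
AA batteries (8-pack) £9.36: all other tangible goods → 9.75% → £0.91
Total tax = £3.21 + £5.86 + £19.10 + £0.91 = £29.08

£29.08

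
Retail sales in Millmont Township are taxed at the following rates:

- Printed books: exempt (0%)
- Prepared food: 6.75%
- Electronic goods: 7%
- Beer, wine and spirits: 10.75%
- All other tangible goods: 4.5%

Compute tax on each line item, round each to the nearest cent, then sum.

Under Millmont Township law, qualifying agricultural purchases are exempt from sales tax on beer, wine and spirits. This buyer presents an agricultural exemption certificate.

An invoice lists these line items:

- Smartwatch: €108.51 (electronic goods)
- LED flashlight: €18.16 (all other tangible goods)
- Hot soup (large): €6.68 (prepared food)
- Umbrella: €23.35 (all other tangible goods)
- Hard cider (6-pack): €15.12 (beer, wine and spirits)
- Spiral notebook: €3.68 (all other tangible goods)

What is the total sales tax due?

€10.09

Smartwatch €108.51: electronic goods → 7% → €7.60
LED flashlight €18.16: all other tangible goods → 4.5% → €0.82
Hot soup (large) €6.68: prepared food → 6.75% → €0.45
Umbrella €23.35: all other tangible goods → 4.5% → €1.05
Hard cider (6-pack) €15.12: beer, wine and spirits, buyer-exempt → 0% → €0.00
Spiral notebook €3.68: all other tangible goods → 4.5% → €0.17
Total tax = €7.60 + €0.82 + €0.45 + €1.05 + €0.17 = €10.09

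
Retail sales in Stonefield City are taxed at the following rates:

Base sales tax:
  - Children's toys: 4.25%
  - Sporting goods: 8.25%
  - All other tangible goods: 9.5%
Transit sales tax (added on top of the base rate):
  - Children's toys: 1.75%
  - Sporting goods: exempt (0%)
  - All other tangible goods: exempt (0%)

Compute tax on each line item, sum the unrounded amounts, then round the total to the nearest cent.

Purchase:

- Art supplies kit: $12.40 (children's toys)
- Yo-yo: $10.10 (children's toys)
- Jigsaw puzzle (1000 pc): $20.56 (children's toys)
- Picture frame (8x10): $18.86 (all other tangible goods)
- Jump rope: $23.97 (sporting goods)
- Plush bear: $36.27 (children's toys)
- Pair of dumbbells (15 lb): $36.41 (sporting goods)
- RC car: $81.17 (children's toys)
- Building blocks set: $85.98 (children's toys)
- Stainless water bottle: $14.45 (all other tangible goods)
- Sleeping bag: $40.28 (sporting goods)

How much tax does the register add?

Art supplies kit $12.40: children's toys → 4.25% + 1.75% transit = 6% → $0.744
Yo-yo $10.10: children's toys → 4.25% + 1.75% transit = 6% → $0.606
Jigsaw puzzle (1000 pc) $20.56: children's toys → 4.25% + 1.75% transit = 6% → $1.2336
Picture frame (8x10) $18.86: all other tangible goods → 9.5% + 0% transit = 9.5% → $1.7917
Jump rope $23.97: sporting goods → 8.25% + 0% transit = 8.25% → $1.977525
Plush bear $36.27: children's toys → 4.25% + 1.75% transit = 6% → $2.1762
Pair of dumbbells (15 lb) $36.41: sporting goods → 8.25% + 0% transit = 8.25% → $3.003825
RC car $81.17: children's toys → 4.25% + 1.75% transit = 6% → $4.8702
Building blocks set $85.98: children's toys → 4.25% + 1.75% transit = 6% → $5.1588
Stainless water bottle $14.45: all other tangible goods → 9.5% + 0% transit = 9.5% → $1.37275
Sleeping bag $40.28: sporting goods → 8.25% + 0% transit = 8.25% → $3.3231
Unrounded tax sum = $26.2577 → $26.26

$26.26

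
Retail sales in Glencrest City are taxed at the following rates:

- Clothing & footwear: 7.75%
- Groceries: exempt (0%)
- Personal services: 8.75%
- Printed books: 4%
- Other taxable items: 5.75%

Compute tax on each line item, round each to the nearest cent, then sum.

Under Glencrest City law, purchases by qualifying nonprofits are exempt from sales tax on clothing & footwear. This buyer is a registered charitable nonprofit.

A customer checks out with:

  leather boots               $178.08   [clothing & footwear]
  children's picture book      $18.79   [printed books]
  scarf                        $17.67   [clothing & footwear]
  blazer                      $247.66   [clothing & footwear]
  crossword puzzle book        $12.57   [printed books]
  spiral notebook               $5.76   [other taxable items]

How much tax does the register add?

$1.58

Leather boots $178.08: clothing & footwear, buyer-exempt → 0% → $0.00
Children's picture book $18.79: printed books → 4% → $0.75
Scarf $17.67: clothing & footwear, buyer-exempt → 0% → $0.00
Blazer $247.66: clothing & footwear, buyer-exempt → 0% → $0.00
Crossword puzzle book $12.57: printed books → 4% → $0.50
Spiral notebook $5.76: other taxable items → 5.75% → $0.33
Total tax = $0.75 + $0.50 + $0.33 = $1.58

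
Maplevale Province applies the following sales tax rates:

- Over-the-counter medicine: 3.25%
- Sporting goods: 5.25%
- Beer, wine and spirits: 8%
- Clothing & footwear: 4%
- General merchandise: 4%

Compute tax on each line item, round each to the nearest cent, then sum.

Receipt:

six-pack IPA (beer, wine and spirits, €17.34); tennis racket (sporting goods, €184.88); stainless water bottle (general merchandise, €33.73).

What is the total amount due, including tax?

€248.40

Six-pack IPA €17.34: beer, wine and spirits → 8% → €1.39
Tennis racket €184.88: sporting goods → 5.25% → €9.71
Stainless water bottle €33.73: general merchandise → 4% → €1.35
Subtotal = €235.95; tax = €12.45; total due = €248.40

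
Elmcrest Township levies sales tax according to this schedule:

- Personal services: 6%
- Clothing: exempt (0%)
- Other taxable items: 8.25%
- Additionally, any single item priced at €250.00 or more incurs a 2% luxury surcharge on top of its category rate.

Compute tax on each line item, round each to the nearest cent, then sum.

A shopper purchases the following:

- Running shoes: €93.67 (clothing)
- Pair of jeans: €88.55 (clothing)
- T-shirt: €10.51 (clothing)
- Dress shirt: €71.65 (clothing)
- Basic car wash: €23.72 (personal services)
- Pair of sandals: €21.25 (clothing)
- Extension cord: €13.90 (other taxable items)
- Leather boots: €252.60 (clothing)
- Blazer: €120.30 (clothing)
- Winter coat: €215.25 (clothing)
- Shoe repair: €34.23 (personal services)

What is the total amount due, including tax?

€955.30

Running shoes €93.67: clothing → 0% → €0.00
Pair of jeans €88.55: clothing → 0% → €0.00
T-shirt €10.51: clothing → 0% → €0.00
Dress shirt €71.65: clothing → 0% → €0.00
Basic car wash €23.72: personal services → 6% → €1.42
Pair of sandals €21.25: clothing → 0% → €0.00
Extension cord €13.90: other taxable items → 8.25% → €1.15
Leather boots €252.60: clothing → 0% + 2% surcharge = 2% → €5.05
Blazer €120.30: clothing → 0% → €0.00
Winter coat €215.25: clothing → 0% → €0.00
Shoe repair €34.23: personal services → 6% → €2.05
Subtotal = €945.63; tax = €9.67; total due = €955.30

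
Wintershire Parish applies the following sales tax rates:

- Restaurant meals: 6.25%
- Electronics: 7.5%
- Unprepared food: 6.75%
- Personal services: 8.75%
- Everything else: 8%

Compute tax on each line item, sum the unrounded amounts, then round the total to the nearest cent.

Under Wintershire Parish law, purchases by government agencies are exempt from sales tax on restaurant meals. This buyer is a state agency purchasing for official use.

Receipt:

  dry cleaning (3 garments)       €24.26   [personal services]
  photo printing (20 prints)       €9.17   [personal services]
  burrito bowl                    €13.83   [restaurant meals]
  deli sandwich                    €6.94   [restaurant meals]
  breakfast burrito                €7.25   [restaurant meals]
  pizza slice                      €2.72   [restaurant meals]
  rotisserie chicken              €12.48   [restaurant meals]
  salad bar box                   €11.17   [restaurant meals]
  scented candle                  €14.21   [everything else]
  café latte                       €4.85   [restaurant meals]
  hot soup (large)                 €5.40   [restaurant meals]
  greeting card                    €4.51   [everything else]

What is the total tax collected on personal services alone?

Dry cleaning (3 garments) €24.26: personal services → 8.75% → €2.12275
Photo printing (20 prints) €9.17: personal services → 8.75% → €0.802375
Tax on personal services: unrounded sum = €2.925125 → €2.93

€2.93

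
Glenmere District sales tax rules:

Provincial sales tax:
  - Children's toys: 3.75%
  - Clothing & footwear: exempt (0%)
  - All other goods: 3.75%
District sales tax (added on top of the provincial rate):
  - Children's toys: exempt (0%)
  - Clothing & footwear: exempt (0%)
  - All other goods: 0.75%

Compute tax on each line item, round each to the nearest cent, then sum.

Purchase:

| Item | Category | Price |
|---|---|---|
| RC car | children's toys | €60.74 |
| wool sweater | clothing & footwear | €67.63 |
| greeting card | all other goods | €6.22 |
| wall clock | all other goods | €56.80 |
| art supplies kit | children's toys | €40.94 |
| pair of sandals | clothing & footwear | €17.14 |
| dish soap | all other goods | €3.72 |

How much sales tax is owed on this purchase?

RC car €60.74: children's toys → 3.75% + 0% district = 3.75% → €2.28
Wool sweater €67.63: clothing & footwear → 0% + 0% district = 0% → €0.00
Greeting card €6.22: all other goods → 3.75% + 0.75% district = 4.5% → €0.28
Wall clock €56.80: all other goods → 3.75% + 0.75% district = 4.5% → €2.56
Art supplies kit €40.94: children's toys → 3.75% + 0% district = 3.75% → €1.54
Pair of sandals €17.14: clothing & footwear → 0% + 0% district = 0% → €0.00
Dish soap €3.72: all other goods → 3.75% + 0.75% district = 4.5% → €0.17
Total tax = €2.28 + €0.28 + €2.56 + €1.54 + €0.17 = €6.83

€6.83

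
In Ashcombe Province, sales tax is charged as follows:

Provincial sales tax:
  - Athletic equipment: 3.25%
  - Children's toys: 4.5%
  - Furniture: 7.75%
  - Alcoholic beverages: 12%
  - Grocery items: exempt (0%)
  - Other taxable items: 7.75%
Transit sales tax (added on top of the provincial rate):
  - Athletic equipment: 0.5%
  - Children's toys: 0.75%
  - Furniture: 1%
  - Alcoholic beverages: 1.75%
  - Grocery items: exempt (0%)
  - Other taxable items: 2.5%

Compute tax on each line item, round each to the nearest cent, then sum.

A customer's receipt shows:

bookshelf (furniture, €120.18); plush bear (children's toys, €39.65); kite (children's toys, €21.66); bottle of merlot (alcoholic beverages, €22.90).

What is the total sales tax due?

Bookshelf €120.18: furniture → 7.75% + 1% transit = 8.75% → €10.52
Plush bear €39.65: children's toys → 4.5% + 0.75% transit = 5.25% → €2.08
Kite €21.66: children's toys → 4.5% + 0.75% transit = 5.25% → €1.14
Bottle of merlot €22.90: alcoholic beverages → 12% + 1.75% transit = 13.75% → €3.15
Total tax = €10.52 + €2.08 + €1.14 + €3.15 = €16.89

€16.89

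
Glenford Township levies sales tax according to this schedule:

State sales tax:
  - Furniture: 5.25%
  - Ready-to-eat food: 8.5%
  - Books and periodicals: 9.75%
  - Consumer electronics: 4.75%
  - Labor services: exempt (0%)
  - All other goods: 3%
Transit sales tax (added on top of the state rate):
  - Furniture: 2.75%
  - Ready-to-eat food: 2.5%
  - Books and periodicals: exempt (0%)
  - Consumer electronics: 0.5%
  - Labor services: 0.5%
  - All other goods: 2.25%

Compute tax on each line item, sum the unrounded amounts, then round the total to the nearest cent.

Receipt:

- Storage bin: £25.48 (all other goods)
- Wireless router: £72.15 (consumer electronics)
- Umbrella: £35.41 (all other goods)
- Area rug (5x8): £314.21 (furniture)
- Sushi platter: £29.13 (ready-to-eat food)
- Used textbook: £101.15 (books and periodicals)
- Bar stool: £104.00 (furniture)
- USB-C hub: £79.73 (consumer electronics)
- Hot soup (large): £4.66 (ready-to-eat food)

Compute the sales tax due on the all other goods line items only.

Storage bin £25.48: all other goods → 3% + 2.25% transit = 5.25% → £1.3377
Umbrella £35.41: all other goods → 3% + 2.25% transit = 5.25% → £1.859025
Tax on all other goods: unrounded sum = £3.196725 → £3.20

£3.20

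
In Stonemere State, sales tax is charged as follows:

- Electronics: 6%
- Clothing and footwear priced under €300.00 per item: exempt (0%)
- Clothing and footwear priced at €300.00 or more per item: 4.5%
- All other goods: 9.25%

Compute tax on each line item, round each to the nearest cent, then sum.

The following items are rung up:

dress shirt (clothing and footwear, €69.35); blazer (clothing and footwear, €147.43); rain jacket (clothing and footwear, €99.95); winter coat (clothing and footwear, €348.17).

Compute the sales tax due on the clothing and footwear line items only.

Dress shirt €69.35: clothing and footwear, under €300.00 → 0% → €0.00
Blazer €147.43: clothing and footwear, under €300.00 → 0% → €0.00
Rain jacket €99.95: clothing and footwear, under €300.00 → 0% → €0.00
Winter coat €348.17: clothing and footwear, €300.00 or more → 4.5% → €15.67
Tax on clothing and footwear = €0.00 + €0.00 + €0.00 + €15.67 = €15.67

€15.67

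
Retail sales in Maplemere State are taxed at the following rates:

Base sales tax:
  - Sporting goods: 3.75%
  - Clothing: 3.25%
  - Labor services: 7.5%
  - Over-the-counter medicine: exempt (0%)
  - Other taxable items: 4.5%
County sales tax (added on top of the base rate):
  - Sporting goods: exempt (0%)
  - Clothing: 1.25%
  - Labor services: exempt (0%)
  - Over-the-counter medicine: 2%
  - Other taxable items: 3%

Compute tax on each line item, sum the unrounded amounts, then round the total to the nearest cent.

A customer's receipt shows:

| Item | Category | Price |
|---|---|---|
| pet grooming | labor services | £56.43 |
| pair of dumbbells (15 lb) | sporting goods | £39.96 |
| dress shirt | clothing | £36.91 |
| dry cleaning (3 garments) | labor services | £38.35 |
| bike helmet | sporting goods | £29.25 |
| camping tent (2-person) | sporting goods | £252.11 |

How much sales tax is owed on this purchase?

£20.82

Pet grooming £56.43: labor services → 7.5% + 0% county = 7.5% → £4.23225
Pair of dumbbells (15 lb) £39.96: sporting goods → 3.75% + 0% county = 3.75% → £1.4985
Dress shirt £36.91: clothing → 3.25% + 1.25% county = 4.5% → £1.66095
Dry cleaning (3 garments) £38.35: labor services → 7.5% + 0% county = 7.5% → £2.87625
Bike helmet £29.25: sporting goods → 3.75% + 0% county = 3.75% → £1.096875
Camping tent (2-person) £252.11: sporting goods → 3.75% + 0% county = 3.75% → £9.454125
Unrounded tax sum = £20.81895 → £20.82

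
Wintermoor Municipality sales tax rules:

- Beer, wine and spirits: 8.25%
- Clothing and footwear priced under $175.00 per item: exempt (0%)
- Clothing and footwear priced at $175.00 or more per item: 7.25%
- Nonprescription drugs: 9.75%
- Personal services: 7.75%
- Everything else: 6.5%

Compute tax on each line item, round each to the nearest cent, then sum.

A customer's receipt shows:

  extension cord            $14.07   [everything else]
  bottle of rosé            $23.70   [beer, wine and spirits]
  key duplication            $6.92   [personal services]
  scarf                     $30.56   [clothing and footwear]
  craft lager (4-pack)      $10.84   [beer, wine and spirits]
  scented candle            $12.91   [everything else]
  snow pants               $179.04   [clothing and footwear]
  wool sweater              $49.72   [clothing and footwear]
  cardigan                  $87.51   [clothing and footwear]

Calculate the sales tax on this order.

Extension cord $14.07: everything else → 6.5% → $0.91
Bottle of rosé $23.70: beer, wine and spirits → 8.25% → $1.96
Key duplication $6.92: personal services → 7.75% → $0.54
Scarf $30.56: clothing and footwear, under $175.00 → 0% → $0.00
Craft lager (4-pack) $10.84: beer, wine and spirits → 8.25% → $0.89
Scented candle $12.91: everything else → 6.5% → $0.84
Snow pants $179.04: clothing and footwear, $175.00 or more → 7.25% → $12.98
Wool sweater $49.72: clothing and footwear, under $175.00 → 0% → $0.00
Cardigan $87.51: clothing and footwear, under $175.00 → 0% → $0.00
Total tax = $0.91 + $1.96 + $0.54 + $0.89 + $0.84 + $12.98 = $18.12

$18.12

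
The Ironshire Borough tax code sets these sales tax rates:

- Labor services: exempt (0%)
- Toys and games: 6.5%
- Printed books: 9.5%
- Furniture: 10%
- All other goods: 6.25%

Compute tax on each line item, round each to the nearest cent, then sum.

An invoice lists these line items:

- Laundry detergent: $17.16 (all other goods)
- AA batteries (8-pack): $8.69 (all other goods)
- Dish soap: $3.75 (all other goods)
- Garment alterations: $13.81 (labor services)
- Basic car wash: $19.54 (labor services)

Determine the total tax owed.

Laundry detergent $17.16: all other goods → 6.25% → $1.07
AA batteries (8-pack) $8.69: all other goods → 6.25% → $0.54
Dish soap $3.75: all other goods → 6.25% → $0.23
Garment alterations $13.81: labor services → 0% → $0.00
Basic car wash $19.54: labor services → 0% → $0.00
Total tax = $1.07 + $0.54 + $0.23 = $1.84

$1.84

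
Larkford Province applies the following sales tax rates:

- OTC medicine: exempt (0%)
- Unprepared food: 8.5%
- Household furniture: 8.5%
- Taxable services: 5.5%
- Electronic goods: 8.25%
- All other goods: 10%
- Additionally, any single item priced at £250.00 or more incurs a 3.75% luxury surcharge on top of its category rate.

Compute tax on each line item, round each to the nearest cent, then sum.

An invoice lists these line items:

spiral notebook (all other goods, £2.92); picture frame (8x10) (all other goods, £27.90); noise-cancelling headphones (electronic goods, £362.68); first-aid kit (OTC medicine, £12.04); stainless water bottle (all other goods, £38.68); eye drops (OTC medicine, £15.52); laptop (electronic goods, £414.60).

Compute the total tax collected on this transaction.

£100.22

Spiral notebook £2.92: all other goods → 10% → £0.29
Picture frame (8x10) £27.90: all other goods → 10% → £2.79
Noise-cancelling headphones £362.68: electronic goods → 8.25% + 3.75% surcharge = 12% → £43.52
First-aid kit £12.04: OTC medicine → 0% → £0.00
Stainless water bottle £38.68: all other goods → 10% → £3.87
Eye drops £15.52: OTC medicine → 0% → £0.00
Laptop £414.60: electronic goods → 8.25% + 3.75% surcharge = 12% → £49.75
Total tax = £0.29 + £2.79 + £43.52 + £3.87 + £49.75 = £100.22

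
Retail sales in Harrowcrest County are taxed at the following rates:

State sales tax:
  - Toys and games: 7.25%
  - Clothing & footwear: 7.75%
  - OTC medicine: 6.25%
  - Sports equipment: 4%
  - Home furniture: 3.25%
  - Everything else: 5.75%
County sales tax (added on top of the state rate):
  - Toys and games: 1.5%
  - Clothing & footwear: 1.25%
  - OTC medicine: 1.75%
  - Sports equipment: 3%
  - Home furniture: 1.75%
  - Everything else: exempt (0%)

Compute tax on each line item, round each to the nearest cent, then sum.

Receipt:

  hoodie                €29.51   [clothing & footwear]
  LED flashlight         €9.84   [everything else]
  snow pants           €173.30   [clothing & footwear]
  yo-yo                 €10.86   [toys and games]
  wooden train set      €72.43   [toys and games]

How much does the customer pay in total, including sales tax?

€322.06

Hoodie €29.51: clothing & footwear → 7.75% + 1.25% county = 9% → €2.66
LED flashlight €9.84: everything else → 5.75% + 0% county = 5.75% → €0.57
Snow pants €173.30: clothing & footwear → 7.75% + 1.25% county = 9% → €15.60
Yo-yo €10.86: toys and games → 7.25% + 1.5% county = 8.75% → €0.95
Wooden train set €72.43: toys and games → 7.25% + 1.5% county = 8.75% → €6.34
Subtotal = €295.94; tax = €26.12; total due = €322.06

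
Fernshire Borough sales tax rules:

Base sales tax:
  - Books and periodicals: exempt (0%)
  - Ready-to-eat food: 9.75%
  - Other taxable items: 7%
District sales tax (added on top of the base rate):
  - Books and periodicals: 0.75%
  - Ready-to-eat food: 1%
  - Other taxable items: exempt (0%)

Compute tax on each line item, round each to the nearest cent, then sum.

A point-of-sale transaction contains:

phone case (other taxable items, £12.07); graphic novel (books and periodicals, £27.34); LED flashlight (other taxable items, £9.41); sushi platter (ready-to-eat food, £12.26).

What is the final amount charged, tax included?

Phone case £12.07: other taxable items → 7% + 0% district = 7% → £0.84
Graphic novel £27.34: books and periodicals → 0% + 0.75% district = 0.75% → £0.21
LED flashlight £9.41: other taxable items → 7% + 0% district = 7% → £0.66
Sushi platter £12.26: ready-to-eat food → 9.75% + 1% district = 10.75% → £1.32
Subtotal = £61.08; tax = £3.03; total due = £64.11

£64.11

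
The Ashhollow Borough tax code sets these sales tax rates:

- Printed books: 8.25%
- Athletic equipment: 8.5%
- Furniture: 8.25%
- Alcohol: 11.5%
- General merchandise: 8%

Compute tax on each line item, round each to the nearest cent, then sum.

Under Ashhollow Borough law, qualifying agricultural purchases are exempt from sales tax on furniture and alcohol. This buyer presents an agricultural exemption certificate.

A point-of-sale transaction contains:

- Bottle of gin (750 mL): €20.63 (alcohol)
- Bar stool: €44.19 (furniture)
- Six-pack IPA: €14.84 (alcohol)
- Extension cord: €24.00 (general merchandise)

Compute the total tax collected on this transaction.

€1.92

Bottle of gin (750 mL) €20.63: alcohol, buyer-exempt → 0% → €0.00
Bar stool €44.19: furniture, buyer-exempt → 0% → €0.00
Six-pack IPA €14.84: alcohol, buyer-exempt → 0% → €0.00
Extension cord €24.00: general merchandise → 8% → €1.92
Total tax = €1.92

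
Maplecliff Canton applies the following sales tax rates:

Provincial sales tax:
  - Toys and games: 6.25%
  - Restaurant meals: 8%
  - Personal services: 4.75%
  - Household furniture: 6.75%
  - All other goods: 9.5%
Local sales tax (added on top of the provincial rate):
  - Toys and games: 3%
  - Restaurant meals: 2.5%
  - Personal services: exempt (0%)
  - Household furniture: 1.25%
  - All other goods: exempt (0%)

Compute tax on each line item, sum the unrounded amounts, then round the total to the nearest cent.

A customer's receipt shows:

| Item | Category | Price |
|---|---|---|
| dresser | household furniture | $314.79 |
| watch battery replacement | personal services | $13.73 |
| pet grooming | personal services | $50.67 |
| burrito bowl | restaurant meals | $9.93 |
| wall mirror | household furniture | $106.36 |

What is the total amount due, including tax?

Dresser $314.79: household furniture → 6.75% + 1.25% local = 8% → $25.1832
Watch battery replacement $13.73: personal services → 4.75% + 0% local = 4.75% → $0.652175
Pet grooming $50.67: personal services → 4.75% + 0% local = 4.75% → $2.406825
Burrito bowl $9.93: restaurant meals → 8% + 2.5% local = 10.5% → $1.04265
Wall mirror $106.36: household furniture → 6.75% + 1.25% local = 8% → $8.5088
Subtotal = $495.48; unrounded tax = $37.79365 → $37.79; total due = $533.27

$533.27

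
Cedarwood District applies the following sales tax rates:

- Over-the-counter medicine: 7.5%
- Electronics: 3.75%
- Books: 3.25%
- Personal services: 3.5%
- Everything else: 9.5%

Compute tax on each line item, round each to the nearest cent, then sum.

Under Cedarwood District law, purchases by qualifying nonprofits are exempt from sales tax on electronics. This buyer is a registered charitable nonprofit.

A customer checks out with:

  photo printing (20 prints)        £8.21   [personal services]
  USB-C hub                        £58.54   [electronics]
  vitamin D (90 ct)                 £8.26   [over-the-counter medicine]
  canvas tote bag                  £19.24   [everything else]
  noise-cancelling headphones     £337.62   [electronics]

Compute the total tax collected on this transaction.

£2.74

Photo printing (20 prints) £8.21: personal services → 3.5% → £0.29
USB-C hub £58.54: electronics, buyer-exempt → 0% → £0.00
Vitamin D (90 ct) £8.26: over-the-counter medicine → 7.5% → £0.62
Canvas tote bag £19.24: everything else → 9.5% → £1.83
Noise-cancelling headphones £337.62: electronics, buyer-exempt → 0% → £0.00
Total tax = £0.29 + £0.62 + £1.83 = £2.74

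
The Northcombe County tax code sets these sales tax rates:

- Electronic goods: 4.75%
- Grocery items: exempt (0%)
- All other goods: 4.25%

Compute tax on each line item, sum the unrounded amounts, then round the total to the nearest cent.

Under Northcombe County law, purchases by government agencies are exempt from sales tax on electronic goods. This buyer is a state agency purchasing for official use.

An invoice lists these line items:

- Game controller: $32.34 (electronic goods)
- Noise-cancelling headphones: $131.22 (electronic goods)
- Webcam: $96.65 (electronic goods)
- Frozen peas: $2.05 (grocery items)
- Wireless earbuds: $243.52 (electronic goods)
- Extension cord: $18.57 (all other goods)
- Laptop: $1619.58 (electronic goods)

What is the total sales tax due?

Game controller $32.34: electronic goods, buyer-exempt → 0% → $0.00
Noise-cancelling headphones $131.22: electronic goods, buyer-exempt → 0% → $0.00
Webcam $96.65: electronic goods, buyer-exempt → 0% → $0.00
Frozen peas $2.05: grocery items → 0% → $0.00
Wireless earbuds $243.52: electronic goods, buyer-exempt → 0% → $0.00
Extension cord $18.57: all other goods → 4.25% → $0.789225
Laptop $1619.58: electronic goods, buyer-exempt → 0% → $0.00
Unrounded tax sum = $0.789225 → $0.79

$0.79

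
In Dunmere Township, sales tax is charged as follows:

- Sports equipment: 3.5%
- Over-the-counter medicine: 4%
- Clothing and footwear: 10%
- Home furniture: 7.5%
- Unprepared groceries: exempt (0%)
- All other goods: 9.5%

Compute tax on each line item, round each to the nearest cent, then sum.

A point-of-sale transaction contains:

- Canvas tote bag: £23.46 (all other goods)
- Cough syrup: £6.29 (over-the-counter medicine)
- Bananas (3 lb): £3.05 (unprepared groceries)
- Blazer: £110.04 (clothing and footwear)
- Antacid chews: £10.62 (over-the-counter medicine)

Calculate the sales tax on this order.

Canvas tote bag £23.46: all other goods → 9.5% → £2.23
Cough syrup £6.29: over-the-counter medicine → 4% → £0.25
Bananas (3 lb) £3.05: unprepared groceries → 0% → £0.00
Blazer £110.04: clothing and footwear → 10% → £11.00
Antacid chews £10.62: over-the-counter medicine → 4% → £0.42
Total tax = £2.23 + £0.25 + £11.00 + £0.42 = £13.90

£13.90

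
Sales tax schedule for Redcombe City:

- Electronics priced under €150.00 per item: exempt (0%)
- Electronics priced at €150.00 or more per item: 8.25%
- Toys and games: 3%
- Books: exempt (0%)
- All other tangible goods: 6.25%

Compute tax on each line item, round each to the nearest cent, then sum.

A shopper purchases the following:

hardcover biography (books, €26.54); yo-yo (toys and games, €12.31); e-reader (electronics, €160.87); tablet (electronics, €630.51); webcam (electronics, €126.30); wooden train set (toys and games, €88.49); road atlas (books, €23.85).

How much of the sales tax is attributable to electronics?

E-reader €160.87: electronics, €150.00 or more → 8.25% → €13.27
Tablet €630.51: electronics, €150.00 or more → 8.25% → €52.02
Webcam €126.30: electronics, under €150.00 → 0% → €0.00
Tax on electronics = €13.27 + €52.02 + €0.00 = €65.29

€65.29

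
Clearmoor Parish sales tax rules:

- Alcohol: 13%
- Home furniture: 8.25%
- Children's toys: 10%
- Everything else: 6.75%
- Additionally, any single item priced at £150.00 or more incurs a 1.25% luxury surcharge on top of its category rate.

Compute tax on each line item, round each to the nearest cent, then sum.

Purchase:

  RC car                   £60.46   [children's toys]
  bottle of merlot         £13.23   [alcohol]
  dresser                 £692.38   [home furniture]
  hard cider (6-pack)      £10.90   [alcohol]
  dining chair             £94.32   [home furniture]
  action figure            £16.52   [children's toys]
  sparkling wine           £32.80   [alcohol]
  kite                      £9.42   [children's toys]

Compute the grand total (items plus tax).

RC car £60.46: children's toys → 10% → £6.05
Bottle of merlot £13.23: alcohol → 13% → £1.72
Dresser £692.38: home furniture → 8.25% + 1.25% surcharge = 9.5% → £65.78
Hard cider (6-pack) £10.90: alcohol → 13% → £1.42
Dining chair £94.32: home furniture → 8.25% → £7.78
Action figure £16.52: children's toys → 10% → £1.65
Sparkling wine £32.80: alcohol → 13% → £4.26
Kite £9.42: children's toys → 10% → £0.94
Subtotal = £930.03; tax = £89.60; total due = £1019.63

£1019.63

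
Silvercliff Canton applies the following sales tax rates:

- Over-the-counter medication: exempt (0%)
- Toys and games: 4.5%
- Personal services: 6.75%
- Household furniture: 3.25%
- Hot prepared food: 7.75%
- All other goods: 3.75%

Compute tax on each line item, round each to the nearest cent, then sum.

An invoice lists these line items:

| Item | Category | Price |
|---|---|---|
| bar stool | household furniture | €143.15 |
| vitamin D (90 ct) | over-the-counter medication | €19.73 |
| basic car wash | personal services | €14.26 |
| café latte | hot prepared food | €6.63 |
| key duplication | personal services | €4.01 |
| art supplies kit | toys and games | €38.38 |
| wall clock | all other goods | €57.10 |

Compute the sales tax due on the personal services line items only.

Basic car wash €14.26: personal services → 6.75% → €0.96
Key duplication €4.01: personal services → 6.75% → €0.27
Tax on personal services = €0.96 + €0.27 = €1.23

€1.23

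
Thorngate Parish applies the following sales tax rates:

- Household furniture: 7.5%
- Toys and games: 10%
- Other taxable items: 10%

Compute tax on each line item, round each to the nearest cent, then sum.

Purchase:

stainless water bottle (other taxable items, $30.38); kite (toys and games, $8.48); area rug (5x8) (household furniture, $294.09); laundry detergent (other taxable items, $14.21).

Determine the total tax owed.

$27.37

Stainless water bottle $30.38: other taxable items → 10% → $3.04
Kite $8.48: toys and games → 10% → $0.85
Area rug (5x8) $294.09: household furniture → 7.5% → $22.06
Laundry detergent $14.21: other taxable items → 10% → $1.42
Total tax = $3.04 + $0.85 + $22.06 + $1.42 = $27.37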